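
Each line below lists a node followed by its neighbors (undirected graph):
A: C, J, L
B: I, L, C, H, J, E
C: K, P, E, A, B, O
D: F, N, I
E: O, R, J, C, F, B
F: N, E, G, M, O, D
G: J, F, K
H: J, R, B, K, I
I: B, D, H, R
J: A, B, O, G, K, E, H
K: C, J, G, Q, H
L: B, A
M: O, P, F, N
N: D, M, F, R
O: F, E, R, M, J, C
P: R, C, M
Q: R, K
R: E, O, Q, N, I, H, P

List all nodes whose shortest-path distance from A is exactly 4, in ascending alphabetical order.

Level 0: A
Level 1: C, J, L
Level 2: B, E, G, H, K, O, P
Level 3: F, I, M, Q, R
Level 4: D, N

D, N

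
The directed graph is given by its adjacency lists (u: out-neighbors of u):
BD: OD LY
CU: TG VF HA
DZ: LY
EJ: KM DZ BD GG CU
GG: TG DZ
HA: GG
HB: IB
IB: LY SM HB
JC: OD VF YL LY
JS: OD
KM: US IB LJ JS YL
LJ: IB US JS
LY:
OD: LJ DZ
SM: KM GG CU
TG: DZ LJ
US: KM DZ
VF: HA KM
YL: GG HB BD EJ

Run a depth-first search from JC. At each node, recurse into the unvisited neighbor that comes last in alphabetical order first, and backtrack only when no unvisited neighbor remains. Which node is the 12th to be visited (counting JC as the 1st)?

Visit JC
JC → YL
YL → HB
HB → IB
IB → SM
SM → KM
KM → US
US → DZ
DZ → LY
KM → LJ
LJ → JS
JS → OD
SM → GG
GG → TG
SM → CU
CU → VF
VF → HA
YL → EJ
EJ → BD

Visit order: JC, YL, HB, IB, SM, KM, US, DZ, LY, LJ, JS, OD, GG, TG, CU, VF, HA, EJ, BD

OD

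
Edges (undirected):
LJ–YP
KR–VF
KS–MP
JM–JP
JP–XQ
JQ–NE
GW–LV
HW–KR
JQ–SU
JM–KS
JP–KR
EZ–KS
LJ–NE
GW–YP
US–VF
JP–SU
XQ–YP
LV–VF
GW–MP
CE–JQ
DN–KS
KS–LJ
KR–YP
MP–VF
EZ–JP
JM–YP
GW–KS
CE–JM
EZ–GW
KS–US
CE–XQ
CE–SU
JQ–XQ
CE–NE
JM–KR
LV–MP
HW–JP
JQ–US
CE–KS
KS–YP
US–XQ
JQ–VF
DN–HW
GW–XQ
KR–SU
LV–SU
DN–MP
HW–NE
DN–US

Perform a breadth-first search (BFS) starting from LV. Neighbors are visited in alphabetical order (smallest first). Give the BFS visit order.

LV, GW, MP, SU, VF, EZ, KS, XQ, YP, DN, CE, JP, JQ, KR, US, JM, LJ, HW, NE

Visit LV; enqueue GW, MP, SU, VF → queue [GW, MP, SU, VF]
Visit GW; enqueue EZ, KS, XQ, YP → queue [MP, SU, VF, EZ, KS, XQ, YP]
Visit MP; enqueue DN → queue [SU, VF, EZ, KS, XQ, YP, DN]
Visit SU; enqueue CE, JP, JQ, KR → queue [VF, EZ, KS, XQ, YP, DN, CE, JP, JQ, KR]
Visit VF; enqueue US → queue [EZ, KS, XQ, YP, DN, CE, JP, JQ, KR, US]
Visit EZ → queue [KS, XQ, YP, DN, CE, JP, JQ, KR, US]
Visit KS; enqueue JM, LJ → queue [XQ, YP, DN, CE, JP, JQ, KR, US, JM, LJ]
Visit XQ → queue [YP, DN, CE, JP, JQ, KR, US, JM, LJ]
Visit YP → queue [DN, CE, JP, JQ, KR, US, JM, LJ]
Visit DN; enqueue HW → queue [CE, JP, JQ, KR, US, JM, LJ, HW]
Visit CE; enqueue NE → queue [JP, JQ, KR, US, JM, LJ, HW, NE]
Visit JP → queue [JQ, KR, US, JM, LJ, HW, NE]
Visit JQ → queue [KR, US, JM, LJ, HW, NE]
Visit KR → queue [US, JM, LJ, HW, NE]
Visit US → queue [JM, LJ, HW, NE]
Visit JM → queue [LJ, HW, NE]
Visit LJ → queue [HW, NE]
Visit HW → queue [NE]
Visit NE → queue []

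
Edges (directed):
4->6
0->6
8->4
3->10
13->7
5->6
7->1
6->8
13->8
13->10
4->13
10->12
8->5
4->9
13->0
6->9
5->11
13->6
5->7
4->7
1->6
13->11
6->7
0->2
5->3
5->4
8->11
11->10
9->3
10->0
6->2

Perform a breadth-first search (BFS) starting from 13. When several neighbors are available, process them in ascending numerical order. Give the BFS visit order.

13 -> 0 -> 6 -> 7 -> 8 -> 10 -> 11 -> 2 -> 9 -> 1 -> 4 -> 5 -> 12 -> 3

Visit 13; enqueue 0, 6, 7, 8, 10, 11 → queue [0, 6, 7, 8, 10, 11]
Visit 0; enqueue 2 → queue [6, 7, 8, 10, 11, 2]
Visit 6; enqueue 9 → queue [7, 8, 10, 11, 2, 9]
Visit 7; enqueue 1 → queue [8, 10, 11, 2, 9, 1]
Visit 8; enqueue 4, 5 → queue [10, 11, 2, 9, 1, 4, 5]
Visit 10; enqueue 12 → queue [11, 2, 9, 1, 4, 5, 12]
Visit 11 → queue [2, 9, 1, 4, 5, 12]
Visit 2 → queue [9, 1, 4, 5, 12]
Visit 9; enqueue 3 → queue [1, 4, 5, 12, 3]
Visit 1 → queue [4, 5, 12, 3]
Visit 4 → queue [5, 12, 3]
Visit 5 → queue [12, 3]
Visit 12 → queue [3]
Visit 3 → queue []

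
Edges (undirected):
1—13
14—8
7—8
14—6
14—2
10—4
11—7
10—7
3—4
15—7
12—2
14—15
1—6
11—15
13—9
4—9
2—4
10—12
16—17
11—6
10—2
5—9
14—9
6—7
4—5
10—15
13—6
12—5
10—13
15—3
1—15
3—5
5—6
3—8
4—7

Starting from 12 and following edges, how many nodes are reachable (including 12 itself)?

15

BFS from 12 visits: 12, 10, 5, 2, 15, 13, 7, 4, 9, 6, 3, 14, 11, 1, 8
Reachable nodes: 15 of 17 total.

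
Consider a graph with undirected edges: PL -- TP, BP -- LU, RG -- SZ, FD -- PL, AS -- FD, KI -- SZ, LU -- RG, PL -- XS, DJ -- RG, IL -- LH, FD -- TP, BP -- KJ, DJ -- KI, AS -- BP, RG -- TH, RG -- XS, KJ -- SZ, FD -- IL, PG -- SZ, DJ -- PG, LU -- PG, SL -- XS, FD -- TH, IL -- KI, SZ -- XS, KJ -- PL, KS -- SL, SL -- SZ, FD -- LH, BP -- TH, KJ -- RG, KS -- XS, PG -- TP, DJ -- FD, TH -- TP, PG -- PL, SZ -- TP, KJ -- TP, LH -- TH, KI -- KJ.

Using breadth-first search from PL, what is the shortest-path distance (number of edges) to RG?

Level 0: PL
Level 1: FD, KJ, PG, TP, XS
Level 2: AS, BP, DJ, IL, KI, KS, LH, LU, RG, SL, SZ, TH
RG first appears at level 2.

2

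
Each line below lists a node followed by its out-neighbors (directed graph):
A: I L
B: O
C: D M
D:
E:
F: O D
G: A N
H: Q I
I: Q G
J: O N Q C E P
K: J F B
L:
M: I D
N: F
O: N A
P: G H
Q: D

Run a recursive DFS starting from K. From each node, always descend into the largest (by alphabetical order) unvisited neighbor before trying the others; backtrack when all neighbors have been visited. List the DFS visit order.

K, J, Q, D, P, H, I, G, N, F, O, A, L, E, C, M, B

Visit K
K → J
J → Q
Q → D
J → P
P → H
H → I
I → G
G → N
N → F
F → O
O → A
A → L
J → E
J → C
C → M
K → B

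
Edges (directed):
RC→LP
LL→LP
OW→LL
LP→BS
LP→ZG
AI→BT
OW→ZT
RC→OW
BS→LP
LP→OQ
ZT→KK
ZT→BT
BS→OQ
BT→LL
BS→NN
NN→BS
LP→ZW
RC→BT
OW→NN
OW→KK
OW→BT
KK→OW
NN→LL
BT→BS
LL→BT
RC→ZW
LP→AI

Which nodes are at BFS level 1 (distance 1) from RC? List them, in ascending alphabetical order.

BT, LP, OW, ZW

Level 0: RC
Level 1: BT, LP, OW, ZW
Level 2: AI, BS, KK, LL, NN, OQ, ZG, ZT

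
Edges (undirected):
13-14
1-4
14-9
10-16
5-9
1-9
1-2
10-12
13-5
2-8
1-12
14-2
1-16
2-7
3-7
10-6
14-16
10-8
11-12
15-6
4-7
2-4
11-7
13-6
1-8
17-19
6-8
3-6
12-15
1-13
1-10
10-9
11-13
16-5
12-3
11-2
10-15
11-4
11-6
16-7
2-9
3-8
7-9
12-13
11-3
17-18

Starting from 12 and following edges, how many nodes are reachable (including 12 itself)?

BFS from 12 visits: 12, 15, 13, 11, 10, 3, 1, 6, 14, 5, 7, 4, 2, 16, 9, 8
Reachable nodes: 16 of 19 total.

16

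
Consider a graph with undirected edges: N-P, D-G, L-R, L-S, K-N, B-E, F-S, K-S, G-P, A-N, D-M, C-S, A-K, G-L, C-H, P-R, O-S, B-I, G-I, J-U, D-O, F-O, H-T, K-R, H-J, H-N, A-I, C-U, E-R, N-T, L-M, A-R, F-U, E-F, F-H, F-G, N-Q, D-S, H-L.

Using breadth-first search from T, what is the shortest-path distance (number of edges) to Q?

Level 0: T
Level 1: H, N
Level 2: A, C, F, J, K, L, P, Q
Level 3: E, G, I, M, O, R, S, U
Level 4: B, D
Q first appears at level 2.

2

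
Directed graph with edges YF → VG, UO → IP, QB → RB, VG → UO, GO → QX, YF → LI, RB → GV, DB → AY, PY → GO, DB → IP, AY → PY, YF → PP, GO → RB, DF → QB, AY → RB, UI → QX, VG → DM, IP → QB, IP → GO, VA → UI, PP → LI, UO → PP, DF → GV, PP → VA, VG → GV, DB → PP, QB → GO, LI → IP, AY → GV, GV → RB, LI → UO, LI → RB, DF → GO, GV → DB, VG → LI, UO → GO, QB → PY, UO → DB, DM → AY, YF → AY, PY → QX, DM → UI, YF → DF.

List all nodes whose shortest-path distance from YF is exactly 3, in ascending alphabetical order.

DB, QX, UI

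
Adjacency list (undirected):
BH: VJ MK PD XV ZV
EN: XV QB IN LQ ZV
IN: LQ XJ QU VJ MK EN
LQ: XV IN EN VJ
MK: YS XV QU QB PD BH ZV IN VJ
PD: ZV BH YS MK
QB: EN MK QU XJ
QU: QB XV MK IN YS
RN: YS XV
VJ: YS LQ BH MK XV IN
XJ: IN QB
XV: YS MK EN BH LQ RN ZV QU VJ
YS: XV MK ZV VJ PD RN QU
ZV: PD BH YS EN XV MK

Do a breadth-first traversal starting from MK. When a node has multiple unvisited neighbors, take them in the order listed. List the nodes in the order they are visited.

MK → YS → XV → QU → QB → PD → BH → ZV → IN → VJ → RN → EN → LQ → XJ

Visit MK; enqueue YS, XV, QU, QB, PD, BH, ZV, IN, VJ → queue [YS, XV, QU, QB, PD, BH, ZV, IN, VJ]
Visit YS; enqueue RN → queue [XV, QU, QB, PD, BH, ZV, IN, VJ, RN]
Visit XV; enqueue EN, LQ → queue [QU, QB, PD, BH, ZV, IN, VJ, RN, EN, LQ]
Visit QU → queue [QB, PD, BH, ZV, IN, VJ, RN, EN, LQ]
Visit QB; enqueue XJ → queue [PD, BH, ZV, IN, VJ, RN, EN, LQ, XJ]
Visit PD → queue [BH, ZV, IN, VJ, RN, EN, LQ, XJ]
Visit BH → queue [ZV, IN, VJ, RN, EN, LQ, XJ]
Visit ZV → queue [IN, VJ, RN, EN, LQ, XJ]
Visit IN → queue [VJ, RN, EN, LQ, XJ]
Visit VJ → queue [RN, EN, LQ, XJ]
Visit RN → queue [EN, LQ, XJ]
Visit EN → queue [LQ, XJ]
Visit LQ → queue [XJ]
Visit XJ → queue []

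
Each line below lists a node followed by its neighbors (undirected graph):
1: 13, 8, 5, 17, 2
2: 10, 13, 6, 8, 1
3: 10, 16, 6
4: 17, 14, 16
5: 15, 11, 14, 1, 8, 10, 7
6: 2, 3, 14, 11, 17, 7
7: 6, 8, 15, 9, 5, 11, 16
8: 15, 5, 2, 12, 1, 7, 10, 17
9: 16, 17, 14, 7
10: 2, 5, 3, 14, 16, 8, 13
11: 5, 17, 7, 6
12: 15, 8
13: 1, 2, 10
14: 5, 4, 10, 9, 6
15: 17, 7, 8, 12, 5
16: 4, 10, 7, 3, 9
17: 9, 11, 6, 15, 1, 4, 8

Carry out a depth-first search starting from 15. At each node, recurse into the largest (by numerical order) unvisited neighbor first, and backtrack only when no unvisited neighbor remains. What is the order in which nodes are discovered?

Visit 15
15 → 17
17 → 11
11 → 7
7 → 16
16 → 10
10 → 14
14 → 9
14 → 6
6 → 3
6 → 2
2 → 13
13 → 1
1 → 8
8 → 12
8 → 5
14 → 4

15, 17, 11, 7, 16, 10, 14, 9, 6, 3, 2, 13, 1, 8, 12, 5, 4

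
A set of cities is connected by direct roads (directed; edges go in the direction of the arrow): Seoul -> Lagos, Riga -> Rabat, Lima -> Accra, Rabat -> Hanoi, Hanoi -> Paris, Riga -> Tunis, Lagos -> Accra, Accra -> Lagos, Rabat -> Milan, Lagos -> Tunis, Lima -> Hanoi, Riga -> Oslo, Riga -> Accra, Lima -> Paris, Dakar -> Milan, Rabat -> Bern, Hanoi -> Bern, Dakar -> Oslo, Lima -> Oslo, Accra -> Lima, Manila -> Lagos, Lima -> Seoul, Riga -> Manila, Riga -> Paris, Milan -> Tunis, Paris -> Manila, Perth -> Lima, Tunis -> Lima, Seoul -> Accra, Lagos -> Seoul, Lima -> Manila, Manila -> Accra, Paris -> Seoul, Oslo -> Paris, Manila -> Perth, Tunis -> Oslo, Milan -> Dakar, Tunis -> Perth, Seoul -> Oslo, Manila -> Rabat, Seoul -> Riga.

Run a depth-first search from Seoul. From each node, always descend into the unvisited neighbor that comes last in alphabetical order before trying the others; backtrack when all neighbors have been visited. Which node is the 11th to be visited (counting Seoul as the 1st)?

Oslo

Visit Seoul
Seoul → Riga
Riga → Tunis
Tunis → Perth
Perth → Lima
Lima → Paris
Paris → Manila
Manila → Rabat
Rabat → Milan
Milan → Dakar
Dakar → Oslo
Rabat → Hanoi
Hanoi → Bern
Manila → Lagos
Lagos → Accra

Visit order: Seoul, Riga, Tunis, Perth, Lima, Paris, Manila, Rabat, Milan, Dakar, Oslo, Hanoi, Bern, Lagos, Accra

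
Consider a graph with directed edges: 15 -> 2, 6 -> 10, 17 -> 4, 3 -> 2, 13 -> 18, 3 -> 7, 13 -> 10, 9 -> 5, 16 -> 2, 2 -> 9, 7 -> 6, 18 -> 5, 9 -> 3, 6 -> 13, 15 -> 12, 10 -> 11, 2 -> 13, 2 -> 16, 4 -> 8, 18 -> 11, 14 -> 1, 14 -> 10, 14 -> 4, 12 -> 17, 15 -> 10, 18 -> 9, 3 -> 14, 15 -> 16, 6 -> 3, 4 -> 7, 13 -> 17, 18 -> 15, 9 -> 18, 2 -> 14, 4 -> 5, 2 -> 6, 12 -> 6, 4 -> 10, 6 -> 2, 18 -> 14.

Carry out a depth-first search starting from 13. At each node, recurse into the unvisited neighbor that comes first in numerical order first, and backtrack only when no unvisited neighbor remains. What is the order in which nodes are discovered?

13, 10, 11, 17, 4, 5, 7, 6, 2, 9, 3, 14, 1, 18, 15, 12, 16, 8

Visit 13
13 → 10
10 → 11
13 → 17
17 → 4
4 → 5
4 → 7
7 → 6
6 → 2
2 → 9
9 → 3
3 → 14
14 → 1
9 → 18
18 → 15
15 → 12
15 → 16
4 → 8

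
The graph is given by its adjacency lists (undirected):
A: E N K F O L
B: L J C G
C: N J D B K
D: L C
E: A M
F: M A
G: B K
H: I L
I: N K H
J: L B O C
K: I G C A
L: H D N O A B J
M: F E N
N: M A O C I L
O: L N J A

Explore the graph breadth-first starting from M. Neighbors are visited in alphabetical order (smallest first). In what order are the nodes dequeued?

M E F N A C I L O K B D J H G

Visit M; enqueue E, F, N → queue [E, F, N]
Visit E; enqueue A → queue [F, N, A]
Visit F → queue [N, A]
Visit N; enqueue C, I, L, O → queue [A, C, I, L, O]
Visit A; enqueue K → queue [C, I, L, O, K]
Visit C; enqueue B, D, J → queue [I, L, O, K, B, D, J]
Visit I; enqueue H → queue [L, O, K, B, D, J, H]
Visit L → queue [O, K, B, D, J, H]
Visit O → queue [K, B, D, J, H]
Visit K; enqueue G → queue [B, D, J, H, G]
Visit B → queue [D, J, H, G]
Visit D → queue [J, H, G]
Visit J → queue [H, G]
Visit H → queue [G]
Visit G → queue []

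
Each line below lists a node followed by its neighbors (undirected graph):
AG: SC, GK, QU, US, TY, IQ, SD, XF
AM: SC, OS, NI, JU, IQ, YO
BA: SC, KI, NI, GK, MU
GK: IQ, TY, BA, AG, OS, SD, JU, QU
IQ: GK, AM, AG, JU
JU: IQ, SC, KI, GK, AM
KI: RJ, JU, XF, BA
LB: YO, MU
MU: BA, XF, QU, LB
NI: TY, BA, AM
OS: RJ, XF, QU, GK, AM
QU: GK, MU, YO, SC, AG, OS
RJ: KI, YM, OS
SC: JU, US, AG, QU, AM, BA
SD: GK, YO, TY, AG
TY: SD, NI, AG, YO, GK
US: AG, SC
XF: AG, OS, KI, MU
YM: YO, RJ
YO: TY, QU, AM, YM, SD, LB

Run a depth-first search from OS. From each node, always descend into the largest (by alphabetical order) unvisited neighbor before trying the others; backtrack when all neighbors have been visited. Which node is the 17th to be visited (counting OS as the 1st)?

Visit OS
OS → XF
XF → MU
MU → QU
QU → YO
YO → YM
YM → RJ
RJ → KI
KI → JU
JU → SC
SC → US
US → AG
AG → TY
TY → SD
SD → GK
GK → IQ
IQ → AM
AM → NI
NI → BA
YO → LB

Visit order: OS, XF, MU, QU, YO, YM, RJ, KI, JU, SC, US, AG, TY, SD, GK, IQ, AM, NI, BA, LB

AM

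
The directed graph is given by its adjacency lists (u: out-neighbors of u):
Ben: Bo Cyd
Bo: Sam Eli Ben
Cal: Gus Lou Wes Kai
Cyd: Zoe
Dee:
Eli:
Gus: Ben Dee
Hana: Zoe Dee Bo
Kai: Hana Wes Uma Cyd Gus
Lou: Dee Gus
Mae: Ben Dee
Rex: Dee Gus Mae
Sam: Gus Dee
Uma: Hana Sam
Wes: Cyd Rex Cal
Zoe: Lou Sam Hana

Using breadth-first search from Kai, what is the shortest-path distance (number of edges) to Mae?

3

Level 0: Kai
Level 1: Cyd, Gus, Hana, Uma, Wes
Level 2: Ben, Bo, Cal, Dee, Rex, Sam, Zoe
Level 3: Eli, Lou, Mae
Mae first appears at level 3.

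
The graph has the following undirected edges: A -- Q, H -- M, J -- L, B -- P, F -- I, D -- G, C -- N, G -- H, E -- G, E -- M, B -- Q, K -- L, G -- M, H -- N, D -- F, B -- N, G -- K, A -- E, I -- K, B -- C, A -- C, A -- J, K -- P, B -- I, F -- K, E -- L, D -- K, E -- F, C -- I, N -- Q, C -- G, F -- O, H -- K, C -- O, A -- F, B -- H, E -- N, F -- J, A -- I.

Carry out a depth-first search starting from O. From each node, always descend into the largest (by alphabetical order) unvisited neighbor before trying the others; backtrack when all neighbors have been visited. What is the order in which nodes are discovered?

Visit O
O → F
F → K
K → P
P → B
B → Q
Q → N
N → H
H → M
M → G
G → E
E → L
L → J
J → A
A → I
I → C
G → D

O → F → K → P → B → Q → N → H → M → G → E → L → J → A → I → C → D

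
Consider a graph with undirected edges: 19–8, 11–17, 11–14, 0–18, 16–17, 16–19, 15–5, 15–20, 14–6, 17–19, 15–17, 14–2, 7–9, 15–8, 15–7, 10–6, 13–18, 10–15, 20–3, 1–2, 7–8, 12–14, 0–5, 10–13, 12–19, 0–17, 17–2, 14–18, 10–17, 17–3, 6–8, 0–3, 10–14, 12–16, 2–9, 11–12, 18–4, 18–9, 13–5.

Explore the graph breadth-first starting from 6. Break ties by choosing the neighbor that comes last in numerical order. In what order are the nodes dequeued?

6, 14, 10, 8, 18, 12, 11, 2, 17, 15, 13, 19, 7, 9, 4, 0, 16, 1, 3, 20, 5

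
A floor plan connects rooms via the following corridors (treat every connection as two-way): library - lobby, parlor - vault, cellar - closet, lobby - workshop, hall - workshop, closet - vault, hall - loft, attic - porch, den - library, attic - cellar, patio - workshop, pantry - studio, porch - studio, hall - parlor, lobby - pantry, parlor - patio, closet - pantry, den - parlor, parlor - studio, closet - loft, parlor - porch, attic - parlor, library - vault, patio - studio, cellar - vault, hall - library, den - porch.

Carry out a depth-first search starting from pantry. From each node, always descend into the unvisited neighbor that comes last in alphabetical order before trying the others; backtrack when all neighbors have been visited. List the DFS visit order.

Visit pantry
pantry → studio
studio → porch
porch → parlor
parlor → vault
vault → library
library → lobby
lobby → workshop
workshop → patio
workshop → hall
hall → loft
loft → closet
closet → cellar
cellar → attic
library → den

pantry -> studio -> porch -> parlor -> vault -> library -> lobby -> workshop -> patio -> hall -> loft -> closet -> cellar -> attic -> den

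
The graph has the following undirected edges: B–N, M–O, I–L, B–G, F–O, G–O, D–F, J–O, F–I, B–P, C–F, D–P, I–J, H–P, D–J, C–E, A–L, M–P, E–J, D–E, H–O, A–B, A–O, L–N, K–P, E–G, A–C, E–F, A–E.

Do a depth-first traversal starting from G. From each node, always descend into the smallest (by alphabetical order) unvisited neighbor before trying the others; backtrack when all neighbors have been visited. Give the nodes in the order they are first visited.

Visit G
G → B
B → A
A → C
C → E
E → D
D → F
F → I
I → J
J → O
O → H
H → P
P → K
P → M
I → L
L → N

G B A C E D F I J O H P K M L N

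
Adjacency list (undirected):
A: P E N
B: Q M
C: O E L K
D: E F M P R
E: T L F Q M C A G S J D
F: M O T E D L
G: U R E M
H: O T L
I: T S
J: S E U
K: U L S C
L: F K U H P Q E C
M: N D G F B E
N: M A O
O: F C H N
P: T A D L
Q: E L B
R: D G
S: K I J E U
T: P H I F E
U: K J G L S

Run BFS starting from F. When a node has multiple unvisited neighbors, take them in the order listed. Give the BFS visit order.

F -> M -> O -> T -> E -> D -> L -> N -> G -> B -> C -> H -> P -> I -> Q -> A -> S -> J -> R -> K -> U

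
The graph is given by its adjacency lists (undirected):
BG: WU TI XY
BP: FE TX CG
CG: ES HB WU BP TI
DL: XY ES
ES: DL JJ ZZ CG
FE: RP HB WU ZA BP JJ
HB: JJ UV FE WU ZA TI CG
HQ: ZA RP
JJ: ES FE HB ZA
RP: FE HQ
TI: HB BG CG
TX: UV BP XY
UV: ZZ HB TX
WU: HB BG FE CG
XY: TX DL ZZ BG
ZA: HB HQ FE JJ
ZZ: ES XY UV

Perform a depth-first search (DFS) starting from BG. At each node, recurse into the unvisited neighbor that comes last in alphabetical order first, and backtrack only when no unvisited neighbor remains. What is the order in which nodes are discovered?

BG → XY → ZZ → UV → TX → BP → FE → ZA → JJ → HB → WU → CG → TI → ES → DL → HQ → RP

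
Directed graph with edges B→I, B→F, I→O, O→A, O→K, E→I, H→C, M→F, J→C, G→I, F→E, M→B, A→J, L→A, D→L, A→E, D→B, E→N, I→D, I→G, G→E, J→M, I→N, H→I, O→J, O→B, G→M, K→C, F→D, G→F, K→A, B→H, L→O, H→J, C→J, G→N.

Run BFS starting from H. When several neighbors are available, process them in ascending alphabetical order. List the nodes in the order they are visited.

H → C → I → J → D → G → N → O → M → B → L → E → F → A → K

Visit H; enqueue C, I, J → queue [C, I, J]
Visit C → queue [I, J]
Visit I; enqueue D, G, N, O → queue [J, D, G, N, O]
Visit J; enqueue M → queue [D, G, N, O, M]
Visit D; enqueue B, L → queue [G, N, O, M, B, L]
Visit G; enqueue E, F → queue [N, O, M, B, L, E, F]
Visit N → queue [O, M, B, L, E, F]
Visit O; enqueue A, K → queue [M, B, L, E, F, A, K]
Visit M → queue [B, L, E, F, A, K]
Visit B → queue [L, E, F, A, K]
Visit L → queue [E, F, A, K]
Visit E → queue [F, A, K]
Visit F → queue [A, K]
Visit A → queue [K]
Visit K → queue []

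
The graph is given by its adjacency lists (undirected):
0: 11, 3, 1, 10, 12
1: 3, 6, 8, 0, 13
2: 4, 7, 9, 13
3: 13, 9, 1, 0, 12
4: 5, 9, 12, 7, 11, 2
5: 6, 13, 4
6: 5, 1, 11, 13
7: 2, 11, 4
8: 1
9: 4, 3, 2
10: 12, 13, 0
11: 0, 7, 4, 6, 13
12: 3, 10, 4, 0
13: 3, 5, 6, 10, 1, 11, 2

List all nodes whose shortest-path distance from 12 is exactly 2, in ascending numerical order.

1, 2, 5, 7, 9, 11, 13

Level 0: 12
Level 1: 0, 3, 4, 10
Level 2: 1, 2, 5, 7, 9, 11, 13
Level 3: 6, 8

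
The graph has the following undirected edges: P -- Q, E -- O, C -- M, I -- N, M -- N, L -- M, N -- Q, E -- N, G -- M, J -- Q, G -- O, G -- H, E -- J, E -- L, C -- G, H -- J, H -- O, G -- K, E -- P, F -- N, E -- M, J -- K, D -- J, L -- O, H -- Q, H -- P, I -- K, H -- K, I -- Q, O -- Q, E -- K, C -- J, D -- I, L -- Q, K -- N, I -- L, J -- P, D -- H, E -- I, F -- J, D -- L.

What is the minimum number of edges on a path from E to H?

2

Level 0: E
Level 1: I, J, K, L, M, N, O, P
Level 2: C, D, F, G, H, Q
H first appears at level 2.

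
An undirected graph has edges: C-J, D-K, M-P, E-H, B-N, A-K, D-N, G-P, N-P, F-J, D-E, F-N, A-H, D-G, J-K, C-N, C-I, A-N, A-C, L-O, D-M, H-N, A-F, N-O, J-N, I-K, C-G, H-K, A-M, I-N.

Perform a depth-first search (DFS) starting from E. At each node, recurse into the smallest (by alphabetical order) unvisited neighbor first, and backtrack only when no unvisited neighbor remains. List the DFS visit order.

E -> D -> G -> C -> A -> F -> J -> K -> H -> N -> B -> I -> O -> L -> P -> M

Visit E
E → D
D → G
G → C
C → A
A → F
F → J
J → K
K → H
H → N
N → B
N → I
N → O
O → L
N → P
P → M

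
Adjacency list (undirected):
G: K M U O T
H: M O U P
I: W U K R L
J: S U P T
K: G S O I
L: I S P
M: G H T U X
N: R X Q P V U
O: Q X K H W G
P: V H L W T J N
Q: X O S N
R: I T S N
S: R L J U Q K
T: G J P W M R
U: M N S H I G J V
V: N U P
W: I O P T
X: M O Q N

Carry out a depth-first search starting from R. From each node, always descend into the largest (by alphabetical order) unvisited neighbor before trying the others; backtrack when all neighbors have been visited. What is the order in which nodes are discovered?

Visit R
R → T
T → W
W → P
P → V
V → U
U → S
S → Q
Q → X
X → O
O → K
K → I
I → L
K → G
G → M
M → H
X → N
S → J

R -> T -> W -> P -> V -> U -> S -> Q -> X -> O -> K -> I -> L -> G -> M -> H -> N -> J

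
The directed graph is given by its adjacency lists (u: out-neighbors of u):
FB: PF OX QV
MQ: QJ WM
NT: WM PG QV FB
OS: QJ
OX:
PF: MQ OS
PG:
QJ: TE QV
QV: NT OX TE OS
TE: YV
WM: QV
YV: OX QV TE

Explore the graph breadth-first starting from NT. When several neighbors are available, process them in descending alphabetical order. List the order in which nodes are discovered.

Visit NT; enqueue WM, QV, PG, FB → queue [WM, QV, PG, FB]
Visit WM → queue [QV, PG, FB]
Visit QV; enqueue TE, OX, OS → queue [PG, FB, TE, OX, OS]
Visit PG → queue [FB, TE, OX, OS]
Visit FB; enqueue PF → queue [TE, OX, OS, PF]
Visit TE; enqueue YV → queue [OX, OS, PF, YV]
Visit OX → queue [OS, PF, YV]
Visit OS; enqueue QJ → queue [PF, YV, QJ]
Visit PF; enqueue MQ → queue [YV, QJ, MQ]
Visit YV → queue [QJ, MQ]
Visit QJ → queue [MQ]
Visit MQ → queue []

NT, WM, QV, PG, FB, TE, OX, OS, PF, YV, QJ, MQ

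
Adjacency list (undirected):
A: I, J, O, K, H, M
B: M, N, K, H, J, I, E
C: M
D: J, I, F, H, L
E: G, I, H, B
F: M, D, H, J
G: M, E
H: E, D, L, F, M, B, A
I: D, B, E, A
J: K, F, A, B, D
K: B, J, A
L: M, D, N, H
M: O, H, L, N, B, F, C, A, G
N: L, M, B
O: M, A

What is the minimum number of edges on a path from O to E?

Level 0: O
Level 1: A, M
Level 2: B, C, F, G, H, I, J, K, L, N
Level 3: D, E
E first appears at level 3.

3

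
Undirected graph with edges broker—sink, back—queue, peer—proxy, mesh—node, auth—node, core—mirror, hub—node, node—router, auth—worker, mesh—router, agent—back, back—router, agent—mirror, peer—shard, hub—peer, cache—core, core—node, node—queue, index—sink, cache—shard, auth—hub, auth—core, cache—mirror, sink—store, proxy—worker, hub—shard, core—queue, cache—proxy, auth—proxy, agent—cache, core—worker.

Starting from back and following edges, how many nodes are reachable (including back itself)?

15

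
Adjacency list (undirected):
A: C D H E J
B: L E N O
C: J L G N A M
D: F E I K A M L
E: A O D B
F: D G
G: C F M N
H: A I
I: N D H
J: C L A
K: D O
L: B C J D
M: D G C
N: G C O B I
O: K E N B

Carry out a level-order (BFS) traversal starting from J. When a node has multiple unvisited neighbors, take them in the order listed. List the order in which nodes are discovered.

Visit J; enqueue C, L, A → queue [C, L, A]
Visit C; enqueue G, N, M → queue [L, A, G, N, M]
Visit L; enqueue B, D → queue [A, G, N, M, B, D]
Visit A; enqueue H, E → queue [G, N, M, B, D, H, E]
Visit G; enqueue F → queue [N, M, B, D, H, E, F]
Visit N; enqueue O, I → queue [M, B, D, H, E, F, O, I]
Visit M → queue [B, D, H, E, F, O, I]
Visit B → queue [D, H, E, F, O, I]
Visit D; enqueue K → queue [H, E, F, O, I, K]
Visit H → queue [E, F, O, I, K]
Visit E → queue [F, O, I, K]
Visit F → queue [O, I, K]
Visit O → queue [I, K]
Visit I → queue [K]
Visit K → queue []

J -> C -> L -> A -> G -> N -> M -> B -> D -> H -> E -> F -> O -> I -> K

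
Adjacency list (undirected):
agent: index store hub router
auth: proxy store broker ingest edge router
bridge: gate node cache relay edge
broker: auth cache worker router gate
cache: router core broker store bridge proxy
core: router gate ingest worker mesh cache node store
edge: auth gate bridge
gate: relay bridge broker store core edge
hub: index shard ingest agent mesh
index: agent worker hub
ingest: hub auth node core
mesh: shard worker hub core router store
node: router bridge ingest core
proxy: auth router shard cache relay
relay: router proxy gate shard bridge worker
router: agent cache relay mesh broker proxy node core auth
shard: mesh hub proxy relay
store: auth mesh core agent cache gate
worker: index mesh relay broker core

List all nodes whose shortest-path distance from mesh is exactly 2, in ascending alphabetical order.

Level 0: mesh
Level 1: core, hub, router, shard, store, worker
Level 2: agent, auth, broker, cache, gate, index, ingest, node, proxy, relay
Level 3: bridge, edge

agent, auth, broker, cache, gate, index, ingest, node, proxy, relay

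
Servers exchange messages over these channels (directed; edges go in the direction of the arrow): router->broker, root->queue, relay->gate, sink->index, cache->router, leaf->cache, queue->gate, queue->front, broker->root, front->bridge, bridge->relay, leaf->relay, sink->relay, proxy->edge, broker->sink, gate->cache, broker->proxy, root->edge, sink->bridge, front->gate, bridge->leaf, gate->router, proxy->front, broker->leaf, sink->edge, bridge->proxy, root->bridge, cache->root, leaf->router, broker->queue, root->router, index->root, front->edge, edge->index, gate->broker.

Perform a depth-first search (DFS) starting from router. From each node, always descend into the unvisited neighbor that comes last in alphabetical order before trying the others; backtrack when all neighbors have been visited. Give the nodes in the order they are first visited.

Visit router
router → broker
broker → sink
sink → relay
relay → gate
gate → cache
cache → root
root → queue
queue → front
front → edge
edge → index
front → bridge
bridge → proxy
bridge → leaf

router → broker → sink → relay → gate → cache → root → queue → front → edge → index → bridge → proxy → leaf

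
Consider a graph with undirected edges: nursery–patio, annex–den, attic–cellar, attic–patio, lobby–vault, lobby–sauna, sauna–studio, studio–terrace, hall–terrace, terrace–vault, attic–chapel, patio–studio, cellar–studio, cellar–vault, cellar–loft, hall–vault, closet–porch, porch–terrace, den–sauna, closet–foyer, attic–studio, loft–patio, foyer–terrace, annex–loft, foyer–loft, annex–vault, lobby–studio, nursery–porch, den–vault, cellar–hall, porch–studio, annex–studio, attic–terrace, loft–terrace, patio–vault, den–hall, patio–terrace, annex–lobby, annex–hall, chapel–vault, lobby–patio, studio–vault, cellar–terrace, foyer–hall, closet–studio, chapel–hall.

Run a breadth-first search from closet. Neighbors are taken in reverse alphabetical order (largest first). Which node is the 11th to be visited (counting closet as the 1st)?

Visit closet; enqueue studio, porch, foyer → queue [studio, porch, foyer]
Visit studio; enqueue vault, terrace, sauna, patio, lobby, cellar, attic, annex → queue [porch, foyer, vault, terrace, sauna, patio, lobby, cellar, attic, annex]
Visit porch; enqueue nursery → queue [foyer, vault, terrace, sauna, patio, lobby, cellar, attic, annex, nursery]
Visit foyer; enqueue loft, hall → queue [vault, terrace, sauna, patio, lobby, cellar, attic, annex, nursery, loft, hall]
Visit vault; enqueue den, chapel → queue [terrace, sauna, patio, lobby, cellar, attic, annex, nursery, loft, hall, den, chapel]
Visit terrace → queue [sauna, patio, lobby, cellar, attic, annex, nursery, loft, hall, den, chapel]
Visit sauna → queue [patio, lobby, cellar, attic, annex, nursery, loft, hall, den, chapel]
Visit patio → queue [lobby, cellar, attic, annex, nursery, loft, hall, den, chapel]
Visit lobby → queue [cellar, attic, annex, nursery, loft, hall, den, chapel]
Visit cellar → queue [attic, annex, nursery, loft, hall, den, chapel]
Visit attic → queue [annex, nursery, loft, hall, den, chapel]
Visit annex → queue [nursery, loft, hall, den, chapel]
Visit nursery → queue [loft, hall, den, chapel]
Visit loft → queue [hall, den, chapel]
Visit hall → queue [den, chapel]
Visit den → queue [chapel]
Visit chapel → queue []

Visit order: closet, studio, porch, foyer, vault, terrace, sauna, patio, lobby, cellar, attic, annex, nursery, loft, hall, den, chapel

attic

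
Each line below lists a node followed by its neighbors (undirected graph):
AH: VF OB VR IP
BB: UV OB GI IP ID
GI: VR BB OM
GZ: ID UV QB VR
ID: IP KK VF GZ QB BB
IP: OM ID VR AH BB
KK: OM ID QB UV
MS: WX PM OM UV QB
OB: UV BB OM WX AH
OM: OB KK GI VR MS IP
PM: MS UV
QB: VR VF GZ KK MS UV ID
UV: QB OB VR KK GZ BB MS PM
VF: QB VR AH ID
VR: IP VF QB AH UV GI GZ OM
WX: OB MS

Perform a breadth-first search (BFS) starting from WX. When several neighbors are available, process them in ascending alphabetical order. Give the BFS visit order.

WX → MS → OB → OM → PM → QB → UV → AH → BB → GI → IP → KK → VR → GZ → ID → VF

Visit WX; enqueue MS, OB → queue [MS, OB]
Visit MS; enqueue OM, PM, QB, UV → queue [OB, OM, PM, QB, UV]
Visit OB; enqueue AH, BB → queue [OM, PM, QB, UV, AH, BB]
Visit OM; enqueue GI, IP, KK, VR → queue [PM, QB, UV, AH, BB, GI, IP, KK, VR]
Visit PM → queue [QB, UV, AH, BB, GI, IP, KK, VR]
Visit QB; enqueue GZ, ID, VF → queue [UV, AH, BB, GI, IP, KK, VR, GZ, ID, VF]
Visit UV → queue [AH, BB, GI, IP, KK, VR, GZ, ID, VF]
Visit AH → queue [BB, GI, IP, KK, VR, GZ, ID, VF]
Visit BB → queue [GI, IP, KK, VR, GZ, ID, VF]
Visit GI → queue [IP, KK, VR, GZ, ID, VF]
Visit IP → queue [KK, VR, GZ, ID, VF]
Visit KK → queue [VR, GZ, ID, VF]
Visit VR → queue [GZ, ID, VF]
Visit GZ → queue [ID, VF]
Visit ID → queue [VF]
Visit VF → queue []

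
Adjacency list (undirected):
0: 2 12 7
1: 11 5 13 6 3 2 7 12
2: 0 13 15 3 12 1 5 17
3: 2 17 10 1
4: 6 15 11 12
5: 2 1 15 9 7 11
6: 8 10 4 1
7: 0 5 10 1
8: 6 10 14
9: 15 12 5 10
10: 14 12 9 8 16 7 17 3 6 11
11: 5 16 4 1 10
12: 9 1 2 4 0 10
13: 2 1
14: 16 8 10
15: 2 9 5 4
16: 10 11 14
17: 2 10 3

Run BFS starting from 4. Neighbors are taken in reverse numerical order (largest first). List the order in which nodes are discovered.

4, 15, 12, 11, 6, 9, 5, 2, 10, 1, 0, 16, 8, 7, 17, 13, 3, 14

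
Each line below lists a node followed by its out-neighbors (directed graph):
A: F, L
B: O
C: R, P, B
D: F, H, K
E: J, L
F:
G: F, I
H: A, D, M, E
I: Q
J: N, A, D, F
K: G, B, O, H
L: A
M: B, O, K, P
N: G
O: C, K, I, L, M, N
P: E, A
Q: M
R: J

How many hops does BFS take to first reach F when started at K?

2

Level 0: K
Level 1: B, G, H, O
Level 2: A, C, D, E, F, I, L, M, N
Level 3: J, P, Q, R
F first appears at level 2.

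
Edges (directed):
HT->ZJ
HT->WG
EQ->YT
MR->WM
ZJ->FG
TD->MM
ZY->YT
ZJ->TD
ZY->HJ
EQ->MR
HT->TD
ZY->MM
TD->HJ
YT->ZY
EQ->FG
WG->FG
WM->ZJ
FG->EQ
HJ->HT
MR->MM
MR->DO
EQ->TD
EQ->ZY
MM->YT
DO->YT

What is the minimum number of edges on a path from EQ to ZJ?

Level 0: EQ
Level 1: FG, MR, TD, YT, ZY
Level 2: DO, HJ, MM, WM
Level 3: HT, ZJ
Level 4: WG
ZJ first appears at level 3.

3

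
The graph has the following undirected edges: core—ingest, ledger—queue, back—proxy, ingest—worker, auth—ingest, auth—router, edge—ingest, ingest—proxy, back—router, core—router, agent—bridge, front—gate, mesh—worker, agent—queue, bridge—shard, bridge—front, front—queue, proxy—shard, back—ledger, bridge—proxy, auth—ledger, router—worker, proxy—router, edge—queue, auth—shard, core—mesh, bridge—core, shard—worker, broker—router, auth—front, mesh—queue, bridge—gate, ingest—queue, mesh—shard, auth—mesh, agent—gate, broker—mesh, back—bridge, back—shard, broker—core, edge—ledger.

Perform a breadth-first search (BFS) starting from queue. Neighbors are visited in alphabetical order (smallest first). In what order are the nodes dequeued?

queue agent edge front ingest ledger mesh bridge gate auth core proxy worker back broker shard router

Visit queue; enqueue agent, edge, front, ingest, ledger, mesh → queue [agent, edge, front, ingest, ledger, mesh]
Visit agent; enqueue bridge, gate → queue [edge, front, ingest, ledger, mesh, bridge, gate]
Visit edge → queue [front, ingest, ledger, mesh, bridge, gate]
Visit front; enqueue auth → queue [ingest, ledger, mesh, bridge, gate, auth]
Visit ingest; enqueue core, proxy, worker → queue [ledger, mesh, bridge, gate, auth, core, proxy, worker]
Visit ledger; enqueue back → queue [mesh, bridge, gate, auth, core, proxy, worker, back]
Visit mesh; enqueue broker, shard → queue [bridge, gate, auth, core, proxy, worker, back, broker, shard]
Visit bridge → queue [gate, auth, core, proxy, worker, back, broker, shard]
Visit gate → queue [auth, core, proxy, worker, back, broker, shard]
Visit auth; enqueue router → queue [core, proxy, worker, back, broker, shard, router]
Visit core → queue [proxy, worker, back, broker, shard, router]
Visit proxy → queue [worker, back, broker, shard, router]
Visit worker → queue [back, broker, shard, router]
Visit back → queue [broker, shard, router]
Visit broker → queue [shard, router]
Visit shard → queue [router]
Visit router → queue []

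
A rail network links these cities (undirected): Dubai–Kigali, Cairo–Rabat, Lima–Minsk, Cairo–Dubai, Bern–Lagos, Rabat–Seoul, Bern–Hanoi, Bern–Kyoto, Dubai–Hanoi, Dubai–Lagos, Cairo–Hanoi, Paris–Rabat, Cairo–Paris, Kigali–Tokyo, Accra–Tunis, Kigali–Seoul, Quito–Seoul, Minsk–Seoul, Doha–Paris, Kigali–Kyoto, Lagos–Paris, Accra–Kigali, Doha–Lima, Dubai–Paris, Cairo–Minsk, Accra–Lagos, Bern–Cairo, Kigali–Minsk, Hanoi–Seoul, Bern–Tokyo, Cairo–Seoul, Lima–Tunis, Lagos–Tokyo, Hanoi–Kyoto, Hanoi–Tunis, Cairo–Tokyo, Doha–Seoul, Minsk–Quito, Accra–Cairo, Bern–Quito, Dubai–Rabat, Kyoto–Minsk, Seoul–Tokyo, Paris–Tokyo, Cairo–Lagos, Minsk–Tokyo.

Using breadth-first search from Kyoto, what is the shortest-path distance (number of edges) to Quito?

Level 0: Kyoto
Level 1: Bern, Hanoi, Kigali, Minsk
Level 2: Accra, Cairo, Dubai, Lagos, Lima, Quito, Seoul, Tokyo, Tunis
Level 3: Doha, Paris, Rabat
Quito first appears at level 2.

2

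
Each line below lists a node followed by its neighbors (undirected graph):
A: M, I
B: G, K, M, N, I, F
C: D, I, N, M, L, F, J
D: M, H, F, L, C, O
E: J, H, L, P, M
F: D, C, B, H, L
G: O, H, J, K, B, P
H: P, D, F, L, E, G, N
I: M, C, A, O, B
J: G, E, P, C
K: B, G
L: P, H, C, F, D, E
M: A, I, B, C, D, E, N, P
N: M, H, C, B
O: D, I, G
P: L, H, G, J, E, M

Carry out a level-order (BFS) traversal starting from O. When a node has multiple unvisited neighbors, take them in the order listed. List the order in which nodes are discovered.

Visit O; enqueue D, I, G → queue [D, I, G]
Visit D; enqueue M, H, F, L, C → queue [I, G, M, H, F, L, C]
Visit I; enqueue A, B → queue [G, M, H, F, L, C, A, B]
Visit G; enqueue J, K, P → queue [M, H, F, L, C, A, B, J, K, P]
Visit M; enqueue E, N → queue [H, F, L, C, A, B, J, K, P, E, N]
Visit H → queue [F, L, C, A, B, J, K, P, E, N]
Visit F → queue [L, C, A, B, J, K, P, E, N]
Visit L → queue [C, A, B, J, K, P, E, N]
Visit C → queue [A, B, J, K, P, E, N]
Visit A → queue [B, J, K, P, E, N]
Visit B → queue [J, K, P, E, N]
Visit J → queue [K, P, E, N]
Visit K → queue [P, E, N]
Visit P → queue [E, N]
Visit E → queue [N]
Visit N → queue []

O, D, I, G, M, H, F, L, C, A, B, J, K, P, E, N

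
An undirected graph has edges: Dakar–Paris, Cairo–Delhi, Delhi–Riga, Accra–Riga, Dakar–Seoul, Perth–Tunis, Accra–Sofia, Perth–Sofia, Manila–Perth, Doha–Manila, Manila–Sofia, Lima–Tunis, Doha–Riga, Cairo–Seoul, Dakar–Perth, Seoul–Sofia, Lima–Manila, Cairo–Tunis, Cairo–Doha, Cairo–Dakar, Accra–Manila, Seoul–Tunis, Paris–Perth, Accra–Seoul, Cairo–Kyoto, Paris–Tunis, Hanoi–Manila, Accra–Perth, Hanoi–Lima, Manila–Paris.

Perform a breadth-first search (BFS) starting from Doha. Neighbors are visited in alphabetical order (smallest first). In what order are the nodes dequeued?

Visit Doha; enqueue Cairo, Manila, Riga → queue [Cairo, Manila, Riga]
Visit Cairo; enqueue Dakar, Delhi, Kyoto, Seoul, Tunis → queue [Manila, Riga, Dakar, Delhi, Kyoto, Seoul, Tunis]
Visit Manila; enqueue Accra, Hanoi, Lima, Paris, Perth, Sofia → queue [Riga, Dakar, Delhi, Kyoto, Seoul, Tunis, Accra, Hanoi, Lima, Paris, Perth, Sofia]
Visit Riga → queue [Dakar, Delhi, Kyoto, Seoul, Tunis, Accra, Hanoi, Lima, Paris, Perth, Sofia]
Visit Dakar → queue [Delhi, Kyoto, Seoul, Tunis, Accra, Hanoi, Lima, Paris, Perth, Sofia]
Visit Delhi → queue [Kyoto, Seoul, Tunis, Accra, Hanoi, Lima, Paris, Perth, Sofia]
Visit Kyoto → queue [Seoul, Tunis, Accra, Hanoi, Lima, Paris, Perth, Sofia]
Visit Seoul → queue [Tunis, Accra, Hanoi, Lima, Paris, Perth, Sofia]
Visit Tunis → queue [Accra, Hanoi, Lima, Paris, Perth, Sofia]
Visit Accra → queue [Hanoi, Lima, Paris, Perth, Sofia]
Visit Hanoi → queue [Lima, Paris, Perth, Sofia]
Visit Lima → queue [Paris, Perth, Sofia]
Visit Paris → queue [Perth, Sofia]
Visit Perth → queue [Sofia]
Visit Sofia → queue []

Doha Cairo Manila Riga Dakar Delhi Kyoto Seoul Tunis Accra Hanoi Lima Paris Perth Sofia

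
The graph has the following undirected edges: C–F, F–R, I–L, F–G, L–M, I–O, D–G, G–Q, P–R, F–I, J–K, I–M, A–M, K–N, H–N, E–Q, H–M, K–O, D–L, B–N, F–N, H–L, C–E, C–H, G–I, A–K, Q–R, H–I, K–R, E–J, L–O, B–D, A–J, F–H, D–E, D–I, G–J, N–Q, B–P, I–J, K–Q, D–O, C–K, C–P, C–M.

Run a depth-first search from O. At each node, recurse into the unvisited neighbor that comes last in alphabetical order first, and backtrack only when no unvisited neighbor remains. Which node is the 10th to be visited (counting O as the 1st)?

Visit O
O → L
L → M
M → I
I → J
J → K
K → R
R → Q
Q → N
N → H
H → F
F → G
G → D
D → E
E → C
C → P
P → B
K → A

Visit order: O, L, M, I, J, K, R, Q, N, H, F, G, D, E, C, P, B, A

H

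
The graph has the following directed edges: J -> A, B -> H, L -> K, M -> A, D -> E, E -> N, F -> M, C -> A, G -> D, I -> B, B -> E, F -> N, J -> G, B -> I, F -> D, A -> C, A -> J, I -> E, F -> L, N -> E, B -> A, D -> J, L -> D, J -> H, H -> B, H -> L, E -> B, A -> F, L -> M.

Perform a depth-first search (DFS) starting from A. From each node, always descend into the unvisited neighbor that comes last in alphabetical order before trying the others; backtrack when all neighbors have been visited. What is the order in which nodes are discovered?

A, J, H, L, M, K, D, E, N, B, I, G, F, C

Visit A
A → J
J → H
H → L
L → M
L → K
L → D
D → E
E → N
E → B
B → I
J → G
A → F
A → C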